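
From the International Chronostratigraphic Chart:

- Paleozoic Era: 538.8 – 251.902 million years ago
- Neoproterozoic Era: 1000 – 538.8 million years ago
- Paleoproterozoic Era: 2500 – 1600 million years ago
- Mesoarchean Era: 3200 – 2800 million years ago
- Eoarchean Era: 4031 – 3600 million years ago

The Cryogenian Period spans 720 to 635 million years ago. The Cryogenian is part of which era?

The Cryogenian (720–635 Ma) lies entirely within 1000–538.8 Ma, the Neoproterozoic Era.

Neoproterozoic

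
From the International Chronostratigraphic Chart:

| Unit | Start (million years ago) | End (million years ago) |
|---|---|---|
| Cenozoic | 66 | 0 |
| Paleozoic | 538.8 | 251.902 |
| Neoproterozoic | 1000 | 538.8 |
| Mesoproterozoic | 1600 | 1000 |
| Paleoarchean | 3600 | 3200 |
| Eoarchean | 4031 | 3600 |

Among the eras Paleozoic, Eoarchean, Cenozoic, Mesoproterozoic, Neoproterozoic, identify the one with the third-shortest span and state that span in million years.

Start − end for each: Paleozoic 538.8 − 251.902 = 286.898; Eoarchean 4031 − 3600 = 431; Cenozoic 66 − 0 = 66; Mesoproterozoic 1600 − 1000 = 600; Neoproterozoic 1000 − 538.8 = 461.2.
Ranking these from shortest: Cenozoic < Paleozoic < Eoarchean < Neoproterozoic < Mesoproterozoic.
Position 3 in that ranking is Eoarchean, which lasted 431 Myr.

Eoarchean, 431 million years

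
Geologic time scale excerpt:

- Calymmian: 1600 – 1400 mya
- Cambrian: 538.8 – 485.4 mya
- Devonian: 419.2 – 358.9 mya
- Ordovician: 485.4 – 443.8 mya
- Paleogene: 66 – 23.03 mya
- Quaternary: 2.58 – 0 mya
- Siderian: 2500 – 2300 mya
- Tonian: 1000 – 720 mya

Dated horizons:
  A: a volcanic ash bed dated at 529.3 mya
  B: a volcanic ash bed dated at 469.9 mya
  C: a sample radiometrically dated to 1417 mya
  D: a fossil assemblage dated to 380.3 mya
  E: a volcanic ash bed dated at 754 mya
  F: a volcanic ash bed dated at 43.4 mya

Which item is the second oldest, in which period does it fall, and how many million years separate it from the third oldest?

E, in the Tonian; 224.7 million years to A

Larger Ma means older, so oldest first: C 1417 > E 754 > A 529.3 > B 469.9 > D 380.3 > F 43.4.
Counting 2 along gives E (754 Ma); the excerpt puts that inside the Tonian, 1000–720 Ma.
Next in line is A (529.3 Ma), and 754 − 529.3 = 224.7 Myr.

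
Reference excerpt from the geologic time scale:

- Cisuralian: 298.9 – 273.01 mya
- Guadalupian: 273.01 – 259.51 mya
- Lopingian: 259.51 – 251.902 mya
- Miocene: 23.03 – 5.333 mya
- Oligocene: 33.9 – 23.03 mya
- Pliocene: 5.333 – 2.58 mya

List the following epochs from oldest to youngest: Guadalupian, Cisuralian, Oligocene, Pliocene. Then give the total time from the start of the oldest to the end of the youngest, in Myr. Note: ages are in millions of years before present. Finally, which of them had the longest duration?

From the excerpt: Guadalupian 273.01–259.51; Cisuralian 298.9–273.01; Oligocene 33.9–23.03; Pliocene 5.333–2.58 (Ma).
Larger Ma is earlier, so the oldest is Cisuralian and the youngest is Pliocene; oldest to youngest: Cisuralian, Guadalupian, Oligocene, Pliocene.
Oldest start 298.9 minus youngest end 2.58 gives 296.32 Myr overall.
Individual lengths (start − end): Cisuralian 25.89; Oligocene 10.87; Guadalupian 13.5; Pliocene 2.753. The largest is Cisuralian at 25.89 Myr.

Cisuralian, Guadalupian, Oligocene, Pliocene; total span 296.32 Myr; longest is Cisuralian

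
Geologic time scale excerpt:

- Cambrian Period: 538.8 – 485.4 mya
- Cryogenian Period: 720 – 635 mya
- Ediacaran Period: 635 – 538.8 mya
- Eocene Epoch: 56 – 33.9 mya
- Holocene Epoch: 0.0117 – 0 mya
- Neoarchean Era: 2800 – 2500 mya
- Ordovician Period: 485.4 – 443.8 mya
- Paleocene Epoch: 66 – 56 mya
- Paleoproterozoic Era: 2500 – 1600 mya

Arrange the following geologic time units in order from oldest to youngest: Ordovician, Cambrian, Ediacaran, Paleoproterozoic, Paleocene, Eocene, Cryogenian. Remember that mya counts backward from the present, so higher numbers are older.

Paleoproterozoic, Cryogenian, Ediacaran, Cambrian, Ordovician, Paleocene, Eocene

Read off each span (Ma): Ordovician 485.4–443.8; Cambrian 538.8–485.4; Ediacaran 635–538.8; Paleoproterozoic 2500–1600; Paleocene 66–56; Eocene 56–33.9; Cryogenian 720–635.
Larger Ma is older, so oldest→youngest is Paleoproterozoic, Cryogenian, Ediacaran, Cambrian, Ordovician, Paleocene, Eocene.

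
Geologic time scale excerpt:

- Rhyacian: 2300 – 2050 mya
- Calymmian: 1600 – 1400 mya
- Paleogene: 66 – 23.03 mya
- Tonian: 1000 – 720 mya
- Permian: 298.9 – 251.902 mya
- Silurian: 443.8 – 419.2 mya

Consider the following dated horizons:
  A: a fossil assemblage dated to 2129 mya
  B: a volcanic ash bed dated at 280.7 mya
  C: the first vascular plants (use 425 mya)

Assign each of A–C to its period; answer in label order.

Match each age against the start–end ranges in the excerpt: A = 2129 Ma → Rhyacian (2300–2050); B = 280.7 Ma → Permian (298.9–251.902); C = 425 Ma → Silurian (443.8–419.2).

A — Rhyacian; B — Permian; C — Silurian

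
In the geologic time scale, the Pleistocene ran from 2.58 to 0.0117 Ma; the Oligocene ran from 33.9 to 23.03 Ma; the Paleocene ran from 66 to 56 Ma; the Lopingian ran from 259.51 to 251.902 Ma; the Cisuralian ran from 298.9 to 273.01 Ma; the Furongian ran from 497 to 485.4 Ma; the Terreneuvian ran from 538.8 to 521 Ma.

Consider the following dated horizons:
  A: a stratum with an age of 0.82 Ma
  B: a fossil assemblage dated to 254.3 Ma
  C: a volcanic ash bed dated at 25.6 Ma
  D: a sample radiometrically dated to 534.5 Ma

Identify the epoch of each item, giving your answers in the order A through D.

A: 0.82 Ma lies in 2.58–0.0117 Ma, so Pleistocene.
B: 254.3 Ma lies in 259.51–251.902 Ma, so Lopingian.
C: 25.6 Ma lies in 33.9–23.03 Ma, so Oligocene.
D: 534.5 Ma lies in 538.8–521 Ma, so Terreneuvian.

A — Pleistocene; B — Lopingian; C — Oligocene; D — Terreneuvian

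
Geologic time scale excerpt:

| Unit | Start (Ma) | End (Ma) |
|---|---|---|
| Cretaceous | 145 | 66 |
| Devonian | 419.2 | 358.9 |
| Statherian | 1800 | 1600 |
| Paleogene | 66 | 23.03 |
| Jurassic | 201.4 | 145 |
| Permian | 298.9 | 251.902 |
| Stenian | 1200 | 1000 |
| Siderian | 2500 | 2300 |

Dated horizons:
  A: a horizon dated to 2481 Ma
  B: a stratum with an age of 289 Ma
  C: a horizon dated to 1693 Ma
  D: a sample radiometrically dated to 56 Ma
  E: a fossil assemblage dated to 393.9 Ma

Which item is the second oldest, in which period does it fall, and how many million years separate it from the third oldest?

Larger Ma means older, so oldest first: A 2481 > C 1693 > E 393.9 > B 289 > D 56.
Counting 2 along gives C (1693 Ma); the excerpt puts that inside the Statherian, 1800–1600 Ma.
Next in line is E (393.9 Ma), and 1693 − 393.9 = 1299.1 Myr.

C, in the Statherian; 1299.1 million years to E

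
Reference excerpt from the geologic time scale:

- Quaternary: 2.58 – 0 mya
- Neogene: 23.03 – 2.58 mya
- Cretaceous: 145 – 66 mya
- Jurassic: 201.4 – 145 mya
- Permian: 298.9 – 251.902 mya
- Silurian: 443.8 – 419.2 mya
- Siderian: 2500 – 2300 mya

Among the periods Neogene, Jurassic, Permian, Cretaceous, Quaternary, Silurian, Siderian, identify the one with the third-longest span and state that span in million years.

Jurassic, 56.4 million years

Start − end for each: Neogene 23.03 − 2.58 = 20.45; Jurassic 201.4 − 145 = 56.4; Permian 298.9 − 251.902 = 46.998; Cretaceous 145 − 66 = 79; Quaternary 2.58 − 0 = 2.58; Silurian 443.8 − 419.2 = 24.6; Siderian 2500 − 2300 = 200.
Ranking these from longest: Siderian > Cretaceous > Jurassic > Permian > Silurian > Neogene > Quaternary.
Position 3 in that ranking is Jurassic, which lasted 56.4 Myr.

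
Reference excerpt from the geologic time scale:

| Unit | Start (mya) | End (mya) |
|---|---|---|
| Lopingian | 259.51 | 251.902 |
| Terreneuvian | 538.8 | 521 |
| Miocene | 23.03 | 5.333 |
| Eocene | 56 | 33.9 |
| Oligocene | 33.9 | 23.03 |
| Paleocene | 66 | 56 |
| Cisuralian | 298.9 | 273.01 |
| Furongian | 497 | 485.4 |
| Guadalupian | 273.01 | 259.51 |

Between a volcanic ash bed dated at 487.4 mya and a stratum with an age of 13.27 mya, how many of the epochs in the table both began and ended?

487.4 Ma sits inside the Furongian (497–485.4) and 13.27 Ma inside the Miocene (23.03–5.333); neither of those is wholly between the two dates.
The listed epochs lying completely between them are Cisuralian, Guadalupian, Lopingian, Paleocene, Eocene, Oligocene — 6 in all.

6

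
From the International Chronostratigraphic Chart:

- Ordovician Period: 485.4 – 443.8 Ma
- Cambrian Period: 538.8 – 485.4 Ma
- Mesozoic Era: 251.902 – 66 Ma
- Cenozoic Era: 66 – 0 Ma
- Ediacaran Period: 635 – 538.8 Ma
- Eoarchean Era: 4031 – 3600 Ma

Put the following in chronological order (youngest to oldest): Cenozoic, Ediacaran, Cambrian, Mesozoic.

The oldest of these is Ediacaran (starts 635 Ma) and the youngest is Cenozoic (ends 0 Ma).
In between, by decreasing start age: Cambrian (538.8), Mesozoic (251.902).
Listing youngest first means reversing that sequence.

Cenozoic, then Mesozoic, then Cambrian, then Ediacaran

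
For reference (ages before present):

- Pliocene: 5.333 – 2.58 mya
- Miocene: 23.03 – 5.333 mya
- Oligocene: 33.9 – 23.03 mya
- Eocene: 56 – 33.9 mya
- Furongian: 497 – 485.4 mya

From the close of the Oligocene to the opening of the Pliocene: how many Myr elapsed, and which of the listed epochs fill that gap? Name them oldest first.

The Oligocene closes at 23.03 Ma and the Pliocene opens at 5.333 Ma, so the interval is 23.03 − 5.333 = 17.697 Myr.
An epoch fits inside if it starts at or after 23.03 Ma and ends at or before 5.333 Ma; oldest first that gives Miocene.

17.697 million years; Miocene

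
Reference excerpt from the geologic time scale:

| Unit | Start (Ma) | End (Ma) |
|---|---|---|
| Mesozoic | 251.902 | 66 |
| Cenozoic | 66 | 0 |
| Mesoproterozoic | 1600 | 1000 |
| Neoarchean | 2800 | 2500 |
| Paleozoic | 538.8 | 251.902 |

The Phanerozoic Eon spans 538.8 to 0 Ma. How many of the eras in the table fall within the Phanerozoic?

Eras inside 538.8–0 Ma: Paleozoic, Mesozoic, Cenozoic — 3 in total.

3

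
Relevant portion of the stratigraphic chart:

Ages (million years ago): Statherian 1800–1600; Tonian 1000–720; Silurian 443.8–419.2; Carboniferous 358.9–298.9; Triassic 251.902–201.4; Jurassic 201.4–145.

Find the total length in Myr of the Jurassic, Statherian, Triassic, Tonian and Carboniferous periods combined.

Duration is start − end for each: (201.4 − 145) + (1800 − 1600) + (251.902 − 201.4) + (1000 − 720) + (358.9 − 298.9).
That is 56.4 + 200 + 50.502 + 280 + 60, which totals 646.902 million years.

646.902 million years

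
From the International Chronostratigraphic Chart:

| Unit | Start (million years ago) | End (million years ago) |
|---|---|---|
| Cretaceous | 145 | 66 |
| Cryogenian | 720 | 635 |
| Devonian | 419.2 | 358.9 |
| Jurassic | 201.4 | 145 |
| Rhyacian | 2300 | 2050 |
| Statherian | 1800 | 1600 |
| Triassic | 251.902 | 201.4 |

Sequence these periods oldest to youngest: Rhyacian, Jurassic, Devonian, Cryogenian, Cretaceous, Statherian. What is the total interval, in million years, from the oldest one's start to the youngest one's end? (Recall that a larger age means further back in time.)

Rhyacian, Statherian, Cryogenian, Devonian, Jurassic, Cretaceous; total span 2234 Myr

Start ages (Ma): Rhyacian 2300, Statherian 1800, Cryogenian 720, Devonian 419.2, Jurassic 201.4, Cretaceous 145.
Ordered oldest to youngest: Rhyacian, Statherian, Cryogenian, Devonian, Jurassic, Cretaceous.
Span = 2300 − 66 = 2234 Myr.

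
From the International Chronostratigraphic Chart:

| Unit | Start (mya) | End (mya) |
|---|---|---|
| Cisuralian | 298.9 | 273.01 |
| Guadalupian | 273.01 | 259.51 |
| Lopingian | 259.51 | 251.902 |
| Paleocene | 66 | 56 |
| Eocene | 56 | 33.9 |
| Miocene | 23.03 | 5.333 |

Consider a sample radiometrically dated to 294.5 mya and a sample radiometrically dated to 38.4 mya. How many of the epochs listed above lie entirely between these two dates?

294.5 Ma sits inside the Cisuralian (298.9–273.01) and 38.4 Ma inside the Eocene (56–33.9); neither of those is wholly between the two dates.
The listed epochs lying completely between them are Guadalupian, Lopingian, Paleocene — 3 in all.

3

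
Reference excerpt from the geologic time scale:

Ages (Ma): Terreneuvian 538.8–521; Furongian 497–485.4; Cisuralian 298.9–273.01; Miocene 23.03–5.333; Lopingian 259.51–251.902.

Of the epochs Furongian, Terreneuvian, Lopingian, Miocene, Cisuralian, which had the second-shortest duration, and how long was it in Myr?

Durations: Furongian 11.6; Terreneuvian 17.8; Lopingian 7.608; Miocene 17.697; Cisuralian 25.89 Myr.
Sorted shortest-first: Lopingian (7.608), Furongian (11.6), Miocene (17.697), Terreneuvian (17.8), Cisuralian (25.89).
The second shortest is Furongian at 11.6 Myr.

Furongian, 11.6 million years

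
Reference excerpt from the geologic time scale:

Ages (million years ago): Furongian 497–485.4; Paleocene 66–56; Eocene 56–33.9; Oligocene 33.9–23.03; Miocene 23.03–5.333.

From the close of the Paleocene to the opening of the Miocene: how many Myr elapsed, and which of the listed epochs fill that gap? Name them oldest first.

End of Paleocene = 56 Ma; start of Miocene = 23.03 Ma.
Gap = 56 − 23.03 = 32.97 Myr.
Epochs wholly inside 56–23.03 Ma: Eocene (56–33.9), Oligocene (33.9–23.03).

32.97 million years; Eocene, Oligocene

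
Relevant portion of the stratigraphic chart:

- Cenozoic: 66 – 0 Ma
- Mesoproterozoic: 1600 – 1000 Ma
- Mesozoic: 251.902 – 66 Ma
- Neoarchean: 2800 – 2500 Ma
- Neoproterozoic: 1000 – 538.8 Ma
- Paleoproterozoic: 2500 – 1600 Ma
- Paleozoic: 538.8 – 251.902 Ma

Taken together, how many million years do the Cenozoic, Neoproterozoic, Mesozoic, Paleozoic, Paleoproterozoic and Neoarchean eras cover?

2200 million years

Duration is start − end for each: (66 − 0) + (1000 − 538.8) + (251.902 − 66) + (538.8 − 251.902) + (2500 − 1600) + (2800 − 2500).
That is 66 + 461.2 + 185.902 + 286.898 + 900 + 300, which totals 2200 million years.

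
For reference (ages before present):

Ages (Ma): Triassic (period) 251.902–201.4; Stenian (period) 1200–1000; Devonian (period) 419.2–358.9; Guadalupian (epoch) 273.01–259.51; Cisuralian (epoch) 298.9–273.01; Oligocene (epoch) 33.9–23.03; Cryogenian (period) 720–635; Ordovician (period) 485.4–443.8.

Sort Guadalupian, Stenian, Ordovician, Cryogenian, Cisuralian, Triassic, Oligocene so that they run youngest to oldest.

Oligocene → Triassic → Guadalupian → Cisuralian → Ordovician → Cryogenian → Stenian

The oldest of these is Stenian (starts 1200 Ma) and the youngest is Oligocene (ends 23.03 Ma).
In between, by decreasing start age: Cryogenian (720), Ordovician (485.4), Cisuralian (298.9), Guadalupian (273.01), Triassic (251.902).
Listing youngest first means reversing that sequence.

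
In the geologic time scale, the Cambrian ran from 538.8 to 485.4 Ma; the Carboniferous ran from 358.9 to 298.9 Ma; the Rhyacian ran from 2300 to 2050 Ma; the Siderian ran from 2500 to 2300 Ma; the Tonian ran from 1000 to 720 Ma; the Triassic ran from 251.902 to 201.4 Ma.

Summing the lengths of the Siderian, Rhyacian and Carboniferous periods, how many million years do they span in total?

510 million years

Duration is start − end for each: (2500 − 2300) + (2300 − 2050) + (358.9 − 298.9).
That is 200 + 250 + 60, which totals 510 million years.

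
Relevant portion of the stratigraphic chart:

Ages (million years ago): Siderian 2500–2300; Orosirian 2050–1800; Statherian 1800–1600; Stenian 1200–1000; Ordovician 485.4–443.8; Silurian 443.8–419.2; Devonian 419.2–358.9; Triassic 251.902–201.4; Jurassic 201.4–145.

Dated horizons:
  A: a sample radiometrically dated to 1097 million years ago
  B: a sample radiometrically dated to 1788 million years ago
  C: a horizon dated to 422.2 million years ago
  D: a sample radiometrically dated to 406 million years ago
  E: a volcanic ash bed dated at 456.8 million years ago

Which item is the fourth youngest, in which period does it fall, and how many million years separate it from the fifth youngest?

A, in the Stenian; 691 million years to B

Sorted youngest-first by Ma: D (406), C (422.2), E (456.8), A (1097), B (1788).
The fourth youngest is A at 1097 Ma, which lies in 1200–1000 Ma: the Stenian.
The fifth youngest is B at 1788 Ma; separation = |1097 − 1788| = 691 Myr.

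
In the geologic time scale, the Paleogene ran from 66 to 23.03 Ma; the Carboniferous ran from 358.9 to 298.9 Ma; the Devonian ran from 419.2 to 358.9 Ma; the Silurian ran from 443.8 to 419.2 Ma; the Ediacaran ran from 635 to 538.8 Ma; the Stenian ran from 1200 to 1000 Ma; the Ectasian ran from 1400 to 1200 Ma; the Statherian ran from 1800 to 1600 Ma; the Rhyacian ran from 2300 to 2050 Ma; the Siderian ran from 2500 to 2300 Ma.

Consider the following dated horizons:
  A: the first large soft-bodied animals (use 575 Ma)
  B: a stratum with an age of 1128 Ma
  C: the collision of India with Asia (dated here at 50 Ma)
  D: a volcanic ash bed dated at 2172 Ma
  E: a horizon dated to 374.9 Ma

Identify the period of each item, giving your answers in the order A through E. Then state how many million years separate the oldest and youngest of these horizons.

A: 575 Ma lies in 635–538.8 Ma, so Ediacaran.
B: 1128 Ma lies in 1200–1000 Ma, so Stenian.
C: 50 Ma lies in 66–23.03 Ma, so Paleogene.
D: 2172 Ma lies in 2300–2050 Ma, so Rhyacian.
E: 374.9 Ma lies in 419.2–358.9 Ma, so Devonian.
Oldest = 2172 Ma, youngest = 50 Ma → span 2122 Myr.

A — Ediacaran; B — Stenian; C — Paleogene; D — Rhyacian; E — Devonian; span 2122 million years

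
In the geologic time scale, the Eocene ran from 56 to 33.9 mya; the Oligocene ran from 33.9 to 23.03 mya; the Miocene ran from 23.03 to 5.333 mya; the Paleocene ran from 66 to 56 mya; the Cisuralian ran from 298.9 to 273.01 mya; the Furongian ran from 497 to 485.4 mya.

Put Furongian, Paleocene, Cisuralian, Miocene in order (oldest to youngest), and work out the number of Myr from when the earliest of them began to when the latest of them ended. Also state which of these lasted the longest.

From the excerpt: Furongian 497–485.4; Paleocene 66–56; Cisuralian 298.9–273.01; Miocene 23.03–5.333 (Ma).
Larger Ma is earlier, so the oldest is Furongian and the youngest is Miocene; oldest to youngest: Furongian, Cisuralian, Paleocene, Miocene.
Oldest start 497 minus youngest end 5.333 gives 491.667 Myr overall.
Individual lengths (start − end): Paleocene 10; Furongian 11.6; Cisuralian 25.89; Miocene 17.697. The largest is Cisuralian at 25.89 Myr.

Furongian, Cisuralian, Paleocene, Miocene; total span 491.667 Myr; longest is Cisuralian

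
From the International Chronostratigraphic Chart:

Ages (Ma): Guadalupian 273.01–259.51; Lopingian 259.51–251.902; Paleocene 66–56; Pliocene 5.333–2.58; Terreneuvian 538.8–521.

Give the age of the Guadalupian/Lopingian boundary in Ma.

259.51 Ma

The Guadalupian ends and the Lopingian begins at 259.51 Ma.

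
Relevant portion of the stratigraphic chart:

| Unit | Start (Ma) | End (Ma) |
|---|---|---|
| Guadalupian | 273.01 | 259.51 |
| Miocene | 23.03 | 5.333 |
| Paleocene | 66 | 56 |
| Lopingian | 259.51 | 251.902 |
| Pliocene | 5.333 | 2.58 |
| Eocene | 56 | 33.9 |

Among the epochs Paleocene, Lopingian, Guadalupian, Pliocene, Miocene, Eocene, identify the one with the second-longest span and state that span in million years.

Start − end for each: Paleocene 66 − 56 = 10; Lopingian 259.51 − 251.902 = 7.608; Guadalupian 273.01 − 259.51 = 13.5; Pliocene 5.333 − 2.58 = 2.753; Miocene 23.03 − 5.333 = 17.697; Eocene 56 − 33.9 = 22.1.
Ranking these from longest: Eocene > Miocene > Guadalupian > Paleocene > Lopingian > Pliocene.
Position 2 in that ranking is Miocene, which lasted 17.697 Myr.

Miocene, 17.697 million years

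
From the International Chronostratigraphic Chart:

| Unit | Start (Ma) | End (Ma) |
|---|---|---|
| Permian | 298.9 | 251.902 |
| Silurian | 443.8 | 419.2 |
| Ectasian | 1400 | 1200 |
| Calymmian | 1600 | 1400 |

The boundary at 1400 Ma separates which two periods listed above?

Calymmian and Ectasian

The Calymmian ends at 1400 Ma and the Ectasian begins at 1400 Ma, so they share that boundary.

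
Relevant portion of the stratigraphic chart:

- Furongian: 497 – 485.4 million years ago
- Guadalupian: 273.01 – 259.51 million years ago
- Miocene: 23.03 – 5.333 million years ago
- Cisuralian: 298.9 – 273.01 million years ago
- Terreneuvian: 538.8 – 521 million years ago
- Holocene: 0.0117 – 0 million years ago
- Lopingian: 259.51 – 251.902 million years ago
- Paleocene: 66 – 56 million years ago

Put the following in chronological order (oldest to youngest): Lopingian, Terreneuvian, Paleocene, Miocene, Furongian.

The oldest of these is Terreneuvian (starts 538.8 Ma) and the youngest is Miocene (ends 5.333 Ma).
In between, by decreasing start age: Furongian (497), Lopingian (259.51), Paleocene (66).

Terreneuvian, Furongian, Lopingian, Paleocene, Miocene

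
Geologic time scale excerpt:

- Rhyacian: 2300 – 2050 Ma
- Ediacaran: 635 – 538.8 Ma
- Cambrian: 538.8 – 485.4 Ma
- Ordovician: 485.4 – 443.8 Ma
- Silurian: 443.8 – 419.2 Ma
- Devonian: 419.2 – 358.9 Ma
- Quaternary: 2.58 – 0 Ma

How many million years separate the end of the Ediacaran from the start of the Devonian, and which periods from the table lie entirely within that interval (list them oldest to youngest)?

End of Ediacaran = 538.8 Ma; start of Devonian = 419.2 Ma.
Gap = 538.8 − 419.2 = 119.6 Myr.
Periods wholly inside 538.8–419.2 Ma: Cambrian (538.8–485.4), Ordovician (485.4–443.8), Silurian (443.8–419.2).

119.6 million years; Cambrian, Ordovician, Silurian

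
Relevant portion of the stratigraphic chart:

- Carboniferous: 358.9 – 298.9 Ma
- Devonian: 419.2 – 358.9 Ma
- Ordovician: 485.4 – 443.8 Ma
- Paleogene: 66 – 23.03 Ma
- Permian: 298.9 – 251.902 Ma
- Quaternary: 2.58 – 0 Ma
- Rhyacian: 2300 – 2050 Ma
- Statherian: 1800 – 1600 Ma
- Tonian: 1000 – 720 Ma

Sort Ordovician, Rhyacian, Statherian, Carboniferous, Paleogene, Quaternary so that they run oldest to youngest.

Read off each span (Ma): Ordovician 485.4–443.8; Rhyacian 2300–2050; Statherian 1800–1600; Carboniferous 358.9–298.9; Paleogene 66–23.03; Quaternary 2.58–0.
Larger Ma is older, so oldest→youngest is Rhyacian, Statherian, Ordovician, Carboniferous, Paleogene, Quaternary.

Rhyacian → Statherian → Ordovician → Carboniferous → Paleogene → Quaternary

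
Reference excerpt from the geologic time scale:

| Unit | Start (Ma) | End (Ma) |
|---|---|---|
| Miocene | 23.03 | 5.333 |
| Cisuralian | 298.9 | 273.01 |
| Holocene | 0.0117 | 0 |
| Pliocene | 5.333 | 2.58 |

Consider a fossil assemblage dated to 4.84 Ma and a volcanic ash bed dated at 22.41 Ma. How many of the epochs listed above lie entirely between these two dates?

Checking each listed span, none has both start < 22.41 Ma and end > 4.84 Ma — every epoch straddles one of the two dates or lies outside them — so the count is 0.

0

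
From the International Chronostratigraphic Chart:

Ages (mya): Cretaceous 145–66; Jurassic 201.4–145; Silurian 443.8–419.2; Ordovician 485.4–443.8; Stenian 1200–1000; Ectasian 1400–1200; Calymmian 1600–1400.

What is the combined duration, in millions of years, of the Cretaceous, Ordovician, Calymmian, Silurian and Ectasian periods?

545.2 million years

Each duration: Cretaceous = 79; Ordovician = 41.6; Calymmian = 200; Silurian = 24.6; Ectasian = 200.
Sum: 79 + 41.6 + 200 + 24.6 + 200 = 545.2 Myr.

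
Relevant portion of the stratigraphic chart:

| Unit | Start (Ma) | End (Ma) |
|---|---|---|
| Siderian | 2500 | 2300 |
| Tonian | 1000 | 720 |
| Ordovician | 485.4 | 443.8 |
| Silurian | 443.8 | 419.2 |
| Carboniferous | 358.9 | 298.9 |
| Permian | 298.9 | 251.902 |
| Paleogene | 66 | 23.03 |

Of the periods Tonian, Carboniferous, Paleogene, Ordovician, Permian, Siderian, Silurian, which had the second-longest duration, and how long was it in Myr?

Start − end for each: Tonian 1000 − 720 = 280; Carboniferous 358.9 − 298.9 = 60; Paleogene 66 − 23.03 = 42.97; Ordovician 485.4 − 443.8 = 41.6; Permian 298.9 − 251.902 = 46.998; Siderian 2500 − 2300 = 200; Silurian 443.8 − 419.2 = 24.6.
Ranking these from longest: Tonian > Siderian > Carboniferous > Permian > Paleogene > Ordovician > Silurian.
Position 2 in that ranking is Siderian, which lasted 200 Myr.

Siderian, 200 million years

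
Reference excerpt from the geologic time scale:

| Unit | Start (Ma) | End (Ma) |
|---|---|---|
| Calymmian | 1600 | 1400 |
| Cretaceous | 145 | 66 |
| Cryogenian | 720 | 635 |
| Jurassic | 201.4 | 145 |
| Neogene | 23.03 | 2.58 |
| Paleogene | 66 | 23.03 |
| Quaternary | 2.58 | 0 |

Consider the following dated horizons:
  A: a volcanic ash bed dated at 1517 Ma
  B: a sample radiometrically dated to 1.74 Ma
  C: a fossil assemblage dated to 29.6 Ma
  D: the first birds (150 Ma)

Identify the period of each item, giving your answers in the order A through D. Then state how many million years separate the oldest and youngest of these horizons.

A — Calymmian; B — Quaternary; C — Paleogene; D — Jurassic; span 1515.26 million years

A: 1517 Ma lies in 1600–1400 Ma, so Calymmian.
B: 1.74 Ma lies in 2.58–0 Ma, so Quaternary.
C: 29.6 Ma lies in 66–23.03 Ma, so Paleogene.
D: 150 Ma lies in 201.4–145 Ma, so Jurassic.
Oldest = 1517 Ma, youngest = 1.74 Ma → span 1515.26 Myr.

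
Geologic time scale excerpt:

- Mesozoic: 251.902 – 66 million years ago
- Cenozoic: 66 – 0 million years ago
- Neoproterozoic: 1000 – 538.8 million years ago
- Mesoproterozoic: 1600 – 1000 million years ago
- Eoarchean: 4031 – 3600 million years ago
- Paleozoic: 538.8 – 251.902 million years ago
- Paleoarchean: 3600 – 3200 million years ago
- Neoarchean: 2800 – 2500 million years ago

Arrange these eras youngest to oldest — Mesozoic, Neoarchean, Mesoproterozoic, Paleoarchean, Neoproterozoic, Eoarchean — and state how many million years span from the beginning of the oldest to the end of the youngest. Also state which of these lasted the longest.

Mesozoic → Neoproterozoic → Mesoproterozoic → Neoarchean → Paleoarchean → Eoarchean; total span 3965 Myr; longest is Mesoproterozoic

From the excerpt: Mesozoic 251.902–66; Neoarchean 2800–2500; Mesoproterozoic 1600–1000; Paleoarchean 3600–3200; Neoproterozoic 1000–538.8; Eoarchean 4031–3600 (Ma).
Larger Ma is earlier, so the oldest is Eoarchean and the youngest is Mesozoic; youngest to oldest: Mesozoic, Neoproterozoic, Mesoproterozoic, Neoarchean, Paleoarchean, Eoarchean.
Oldest start 4031 minus youngest end 66 gives 3965 Myr overall.
Individual lengths (start − end): Mesozoic 185.902; Paleoarchean 400; Neoproterozoic 461.2; Mesoproterozoic 600; Eoarchean 431; Neoarchean 300. The largest is Mesoproterozoic at 600 Myr.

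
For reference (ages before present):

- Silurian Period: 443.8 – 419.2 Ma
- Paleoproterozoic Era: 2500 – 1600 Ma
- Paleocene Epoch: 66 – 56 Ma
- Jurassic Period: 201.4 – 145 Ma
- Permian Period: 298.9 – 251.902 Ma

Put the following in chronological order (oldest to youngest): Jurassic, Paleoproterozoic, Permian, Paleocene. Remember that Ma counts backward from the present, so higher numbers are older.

The oldest of these is Paleoproterozoic (starts 2500 Ma) and the youngest is Paleocene (ends 56 Ma).
In between, by decreasing start age: Permian (298.9), Jurassic (201.4).

Paleoproterozoic → Permian → Jurassic → Paleocene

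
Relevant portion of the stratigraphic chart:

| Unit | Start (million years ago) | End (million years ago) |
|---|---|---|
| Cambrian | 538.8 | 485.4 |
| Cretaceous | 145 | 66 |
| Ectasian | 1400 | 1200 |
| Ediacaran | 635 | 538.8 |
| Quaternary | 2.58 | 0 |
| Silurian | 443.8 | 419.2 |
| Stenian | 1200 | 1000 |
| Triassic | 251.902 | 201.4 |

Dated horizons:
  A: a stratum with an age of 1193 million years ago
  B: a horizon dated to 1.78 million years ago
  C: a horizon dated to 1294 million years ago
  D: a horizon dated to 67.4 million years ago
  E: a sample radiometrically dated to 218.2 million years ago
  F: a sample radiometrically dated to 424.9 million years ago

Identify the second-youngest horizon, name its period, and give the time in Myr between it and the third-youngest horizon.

D, in the Cretaceous; 150.8 million years to E

Smaller Ma means younger, so youngest first: B 1.78 < D 67.4 < E 218.2 < F 424.9 < A 1193 < C 1294.
Counting 2 along gives D (67.4 Ma); the excerpt puts that inside the Cretaceous, 145–66 Ma.
Next in line is E (218.2 Ma), and 218.2 − 67.4 = 150.8 Myr.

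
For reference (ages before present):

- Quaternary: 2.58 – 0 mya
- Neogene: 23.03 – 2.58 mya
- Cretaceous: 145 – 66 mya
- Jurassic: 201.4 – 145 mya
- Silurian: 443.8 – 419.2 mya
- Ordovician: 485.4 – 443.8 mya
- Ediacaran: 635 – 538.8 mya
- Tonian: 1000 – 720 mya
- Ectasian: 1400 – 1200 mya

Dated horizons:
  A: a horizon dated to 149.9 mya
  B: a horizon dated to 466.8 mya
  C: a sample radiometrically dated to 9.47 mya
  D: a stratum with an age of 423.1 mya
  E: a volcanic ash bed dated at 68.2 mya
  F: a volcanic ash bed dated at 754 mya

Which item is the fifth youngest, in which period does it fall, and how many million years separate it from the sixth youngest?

B, in the Ordovician; 287.2 million years to F

Sorted youngest-first by Ma: C (9.47), E (68.2), A (149.9), D (423.1), B (466.8), F (754).
The fifth youngest is B at 466.8 Ma, which lies in 485.4–443.8 Ma: the Ordovician.
The sixth youngest is F at 754 Ma; separation = |466.8 − 754| = 287.2 Myr.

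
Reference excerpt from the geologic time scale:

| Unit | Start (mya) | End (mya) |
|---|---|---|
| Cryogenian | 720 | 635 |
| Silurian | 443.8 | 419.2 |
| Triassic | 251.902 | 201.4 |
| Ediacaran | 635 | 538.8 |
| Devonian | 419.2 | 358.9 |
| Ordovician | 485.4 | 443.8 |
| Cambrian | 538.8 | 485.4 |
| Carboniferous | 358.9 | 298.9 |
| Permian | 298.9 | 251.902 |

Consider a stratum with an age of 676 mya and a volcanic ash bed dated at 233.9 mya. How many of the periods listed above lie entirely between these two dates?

676 Ma sits inside the Cryogenian (720–635) and 233.9 Ma inside the Triassic (251.902–201.4); neither of those is wholly between the two dates.
The listed periods lying completely between them are Ediacaran, Cambrian, Ordovician, Silurian, Devonian, Carboniferous, Permian — 7 in all.

7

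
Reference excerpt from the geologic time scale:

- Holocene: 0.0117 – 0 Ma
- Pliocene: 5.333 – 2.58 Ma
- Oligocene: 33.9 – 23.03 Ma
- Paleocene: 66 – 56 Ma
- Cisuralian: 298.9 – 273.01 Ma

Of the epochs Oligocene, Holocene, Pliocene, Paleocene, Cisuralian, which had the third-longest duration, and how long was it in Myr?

Paleocene, 10 million years

Start − end for each: Oligocene 33.9 − 23.03 = 10.87; Holocene 0.0117 − 0 = 0.0117; Pliocene 5.333 − 2.58 = 2.753; Paleocene 66 − 56 = 10; Cisuralian 298.9 − 273.01 = 25.89.
Ranking these from longest: Cisuralian > Oligocene > Paleocene > Pliocene > Holocene.
Position 3 in that ranking is Paleocene, which lasted 10 Myr.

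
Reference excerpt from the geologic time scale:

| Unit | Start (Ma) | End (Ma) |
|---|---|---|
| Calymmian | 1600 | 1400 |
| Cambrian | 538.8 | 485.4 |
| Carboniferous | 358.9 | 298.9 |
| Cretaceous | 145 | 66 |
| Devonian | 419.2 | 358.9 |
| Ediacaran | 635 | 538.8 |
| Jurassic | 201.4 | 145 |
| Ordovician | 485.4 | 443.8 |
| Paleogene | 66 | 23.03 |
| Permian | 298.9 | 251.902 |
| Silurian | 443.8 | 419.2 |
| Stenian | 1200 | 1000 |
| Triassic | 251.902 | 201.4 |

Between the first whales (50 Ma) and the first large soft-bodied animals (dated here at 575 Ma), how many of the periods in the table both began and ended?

9

575 Ma sits inside the Ediacaran (635–538.8) and 50 Ma inside the Paleogene (66–23.03); neither of those is wholly between the two dates.
The listed periods lying completely between them are Cambrian, Ordovician, Silurian, Devonian, Carboniferous, Permian, Triassic, Jurassic, Cretaceous — 9 in all.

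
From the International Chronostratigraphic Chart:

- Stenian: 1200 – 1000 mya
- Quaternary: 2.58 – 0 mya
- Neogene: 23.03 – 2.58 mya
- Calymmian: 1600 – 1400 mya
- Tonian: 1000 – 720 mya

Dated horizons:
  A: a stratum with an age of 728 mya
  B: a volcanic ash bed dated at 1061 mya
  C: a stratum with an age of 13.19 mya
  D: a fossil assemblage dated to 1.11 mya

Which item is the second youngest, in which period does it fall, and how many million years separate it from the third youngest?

C, in the Neogene; 714.81 million years to A

Sorted youngest-first by Ma: D (1.11), C (13.19), A (728), B (1061).
The second youngest is C at 13.19 Ma, which lies in 23.03–2.58 Ma: the Neogene.
The third youngest is A at 728 Ma; separation = |13.19 − 728| = 714.81 Myr.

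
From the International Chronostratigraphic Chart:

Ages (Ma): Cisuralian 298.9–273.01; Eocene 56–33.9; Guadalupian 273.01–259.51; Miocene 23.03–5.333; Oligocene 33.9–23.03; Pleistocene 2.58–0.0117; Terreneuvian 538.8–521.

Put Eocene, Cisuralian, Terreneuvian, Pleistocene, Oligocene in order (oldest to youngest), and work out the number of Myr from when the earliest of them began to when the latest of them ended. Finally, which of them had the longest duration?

Terreneuvian → Cisuralian → Eocene → Oligocene → Pleistocene; total span 538.7883 Myr; longest is Cisuralian

Start ages (Ma): Terreneuvian 538.8, Cisuralian 298.9, Eocene 56, Oligocene 33.9, Pleistocene 2.58.
Ordered oldest to youngest: Terreneuvian, Cisuralian, Eocene, Oligocene, Pleistocene.
Span = 538.8 − 0.0117 = 538.7883 Myr.
Durations: Terreneuvian 17.8, Pleistocene 2.5683, Oligocene 10.87, Cisuralian 25.89, Eocene 22.1 → longest is Cisuralian (25.89 Myr).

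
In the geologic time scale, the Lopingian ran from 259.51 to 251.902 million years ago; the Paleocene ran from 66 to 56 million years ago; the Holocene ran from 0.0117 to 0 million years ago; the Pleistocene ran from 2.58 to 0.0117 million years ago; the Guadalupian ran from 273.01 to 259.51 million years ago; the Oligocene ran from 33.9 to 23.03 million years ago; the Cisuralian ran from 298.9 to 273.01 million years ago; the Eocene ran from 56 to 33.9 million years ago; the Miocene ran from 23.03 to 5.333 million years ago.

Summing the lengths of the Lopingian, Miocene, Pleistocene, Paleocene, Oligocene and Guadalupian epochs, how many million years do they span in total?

Duration is start − end for each: (259.51 − 251.902) + (23.03 − 5.333) + (2.58 − 0.0117) + (66 − 56) + (33.9 − 23.03) + (273.01 − 259.51).
That is 7.608 + 17.697 + 2.5683 + 10 + 10.87 + 13.5, which totals 62.2433 million years.

62.2433 million years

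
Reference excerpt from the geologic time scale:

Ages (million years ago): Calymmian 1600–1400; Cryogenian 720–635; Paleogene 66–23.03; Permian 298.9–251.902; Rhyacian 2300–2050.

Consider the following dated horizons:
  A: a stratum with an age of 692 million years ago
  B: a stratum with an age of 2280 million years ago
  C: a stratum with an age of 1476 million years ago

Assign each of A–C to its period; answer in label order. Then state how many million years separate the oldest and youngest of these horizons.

Match each age against the start–end ranges in the excerpt: A = 692 Ma → Cryogenian (720–635); B = 2280 Ma → Rhyacian (2300–2050); C = 1476 Ma → Calymmian (1600–1400).
The largest age is 2280 Ma and the smallest is 692 Ma; their difference is 1588 Myr.

A — Cryogenian; B — Rhyacian; C — Calymmian; span 1588 million years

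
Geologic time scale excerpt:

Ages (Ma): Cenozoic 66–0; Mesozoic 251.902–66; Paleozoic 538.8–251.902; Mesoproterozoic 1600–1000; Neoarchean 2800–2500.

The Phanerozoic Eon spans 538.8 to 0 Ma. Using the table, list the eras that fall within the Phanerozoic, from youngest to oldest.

Cenozoic, Mesozoic, Paleozoic

Eras with both bounds inside 538.8–0 Ma: Cenozoic (66–0), Mesozoic (251.902–66), Paleozoic (538.8–251.902).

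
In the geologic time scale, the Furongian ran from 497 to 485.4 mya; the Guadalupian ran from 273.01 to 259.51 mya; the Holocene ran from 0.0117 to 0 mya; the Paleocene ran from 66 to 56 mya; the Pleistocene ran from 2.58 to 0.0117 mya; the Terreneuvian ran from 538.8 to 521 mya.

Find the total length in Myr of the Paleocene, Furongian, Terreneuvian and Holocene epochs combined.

39.4117 million years

Each duration: Paleocene = 10; Furongian = 11.6; Terreneuvian = 17.8; Holocene = 0.0117.
Sum: 10 + 11.6 + 17.8 + 0.0117 = 39.4117 Myr.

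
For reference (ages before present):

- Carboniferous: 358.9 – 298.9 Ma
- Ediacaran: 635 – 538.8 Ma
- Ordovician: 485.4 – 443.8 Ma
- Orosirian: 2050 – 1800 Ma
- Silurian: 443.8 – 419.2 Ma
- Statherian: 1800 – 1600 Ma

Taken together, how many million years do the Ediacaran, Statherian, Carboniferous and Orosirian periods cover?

Each duration: Ediacaran = 96.2; Statherian = 200; Carboniferous = 60; Orosirian = 250.
Sum: 96.2 + 200 + 60 + 250 = 606.2 Myr.

606.2 million years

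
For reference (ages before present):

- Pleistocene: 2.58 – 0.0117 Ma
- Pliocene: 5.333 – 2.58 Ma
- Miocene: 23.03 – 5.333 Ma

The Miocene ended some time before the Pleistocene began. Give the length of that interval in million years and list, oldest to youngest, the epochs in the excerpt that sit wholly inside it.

End of Miocene = 5.333 Ma; start of Pleistocene = 2.58 Ma.
Gap = 5.333 − 2.58 = 2.753 Myr.
Epochs wholly inside 5.333–2.58 Ma: Pliocene (5.333–2.58).

2.753 million years; Pliocene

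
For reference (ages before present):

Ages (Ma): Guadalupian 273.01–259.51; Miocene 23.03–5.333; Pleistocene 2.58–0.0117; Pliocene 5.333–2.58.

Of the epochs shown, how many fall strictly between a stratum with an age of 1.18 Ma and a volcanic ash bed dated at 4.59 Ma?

The older date is 4.59 Ma and the younger is 1.18 Ma.
No epoch both begins after 4.59 Ma and ends before 1.18 Ma, so the count is 0.

0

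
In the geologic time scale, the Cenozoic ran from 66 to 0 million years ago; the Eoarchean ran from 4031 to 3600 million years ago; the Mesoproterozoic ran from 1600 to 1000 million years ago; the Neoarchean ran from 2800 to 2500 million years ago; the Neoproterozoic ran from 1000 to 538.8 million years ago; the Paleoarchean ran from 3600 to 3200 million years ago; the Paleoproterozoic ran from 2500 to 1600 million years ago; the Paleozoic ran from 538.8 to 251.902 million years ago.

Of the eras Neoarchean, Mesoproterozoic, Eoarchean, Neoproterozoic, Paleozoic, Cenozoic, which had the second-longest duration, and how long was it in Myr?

Durations: Neoarchean 300; Mesoproterozoic 600; Eoarchean 431; Neoproterozoic 461.2; Paleozoic 286.898; Cenozoic 66 Myr.
Sorted longest-first: Mesoproterozoic (600), Neoproterozoic (461.2), Eoarchean (431), Neoarchean (300), Paleozoic (286.898), Cenozoic (66).
The second longest is Neoproterozoic at 461.2 Myr.

Neoproterozoic, 461.2 million years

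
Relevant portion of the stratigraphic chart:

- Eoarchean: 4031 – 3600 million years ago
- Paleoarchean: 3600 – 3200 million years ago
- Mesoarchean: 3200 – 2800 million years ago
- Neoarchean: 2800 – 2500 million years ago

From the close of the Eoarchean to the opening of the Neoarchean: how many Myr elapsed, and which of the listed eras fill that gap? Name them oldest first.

End of Eoarchean = 3600 Ma; start of Neoarchean = 2800 Ma.
Gap = 3600 − 2800 = 800 Myr.
Eras wholly inside 3600–2800 Ma: Paleoarchean (3600–3200), Mesoarchean (3200–2800).

800 million years; Paleoarchean, Mesoarchean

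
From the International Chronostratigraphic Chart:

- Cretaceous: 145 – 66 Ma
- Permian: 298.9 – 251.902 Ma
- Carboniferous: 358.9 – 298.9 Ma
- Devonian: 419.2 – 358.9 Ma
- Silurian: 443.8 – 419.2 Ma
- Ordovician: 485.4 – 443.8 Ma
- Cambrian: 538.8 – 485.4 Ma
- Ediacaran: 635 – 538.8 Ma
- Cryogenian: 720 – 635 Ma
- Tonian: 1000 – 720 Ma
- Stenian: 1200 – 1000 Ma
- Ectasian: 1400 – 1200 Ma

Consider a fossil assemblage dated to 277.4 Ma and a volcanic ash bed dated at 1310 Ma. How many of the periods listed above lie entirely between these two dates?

9

The older date is 1310 Ma and the younger is 277.4 Ma.
Periods with start < 1310 and end > 277.4 Ma: Stenian (1200–1000), Tonian (1000–720), Cryogenian (720–635), Ediacaran (635–538.8), Cambrian (538.8–485.4), Ordovician (485.4–443.8), Silurian (443.8–419.2), Devonian (419.2–358.9), Carboniferous (358.9–298.9).
That is 9 complete periods.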